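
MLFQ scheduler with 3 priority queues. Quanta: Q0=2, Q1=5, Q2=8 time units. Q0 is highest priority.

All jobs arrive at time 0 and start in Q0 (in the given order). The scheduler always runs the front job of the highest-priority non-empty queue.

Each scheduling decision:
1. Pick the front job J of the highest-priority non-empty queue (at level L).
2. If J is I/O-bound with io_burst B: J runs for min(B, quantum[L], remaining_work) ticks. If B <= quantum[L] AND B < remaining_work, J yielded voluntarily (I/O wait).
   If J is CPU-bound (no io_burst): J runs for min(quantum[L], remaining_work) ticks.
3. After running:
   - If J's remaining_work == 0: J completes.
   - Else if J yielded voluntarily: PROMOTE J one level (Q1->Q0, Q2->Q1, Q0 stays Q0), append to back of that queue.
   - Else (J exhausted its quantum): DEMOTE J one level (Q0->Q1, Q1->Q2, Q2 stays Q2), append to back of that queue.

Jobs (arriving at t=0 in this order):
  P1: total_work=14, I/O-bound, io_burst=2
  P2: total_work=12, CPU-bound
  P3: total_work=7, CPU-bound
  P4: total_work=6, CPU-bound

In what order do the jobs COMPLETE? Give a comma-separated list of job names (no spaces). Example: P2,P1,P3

Answer: P1,P3,P4,P2

Derivation:
t=0-2: P1@Q0 runs 2, rem=12, I/O yield, promote→Q0. Q0=[P2,P3,P4,P1] Q1=[] Q2=[]
t=2-4: P2@Q0 runs 2, rem=10, quantum used, demote→Q1. Q0=[P3,P4,P1] Q1=[P2] Q2=[]
t=4-6: P3@Q0 runs 2, rem=5, quantum used, demote→Q1. Q0=[P4,P1] Q1=[P2,P3] Q2=[]
t=6-8: P4@Q0 runs 2, rem=4, quantum used, demote→Q1. Q0=[P1] Q1=[P2,P3,P4] Q2=[]
t=8-10: P1@Q0 runs 2, rem=10, I/O yield, promote→Q0. Q0=[P1] Q1=[P2,P3,P4] Q2=[]
t=10-12: P1@Q0 runs 2, rem=8, I/O yield, promote→Q0. Q0=[P1] Q1=[P2,P3,P4] Q2=[]
t=12-14: P1@Q0 runs 2, rem=6, I/O yield, promote→Q0. Q0=[P1] Q1=[P2,P3,P4] Q2=[]
t=14-16: P1@Q0 runs 2, rem=4, I/O yield, promote→Q0. Q0=[P1] Q1=[P2,P3,P4] Q2=[]
t=16-18: P1@Q0 runs 2, rem=2, I/O yield, promote→Q0. Q0=[P1] Q1=[P2,P3,P4] Q2=[]
t=18-20: P1@Q0 runs 2, rem=0, completes. Q0=[] Q1=[P2,P3,P4] Q2=[]
t=20-25: P2@Q1 runs 5, rem=5, quantum used, demote→Q2. Q0=[] Q1=[P3,P4] Q2=[P2]
t=25-30: P3@Q1 runs 5, rem=0, completes. Q0=[] Q1=[P4] Q2=[P2]
t=30-34: P4@Q1 runs 4, rem=0, completes. Q0=[] Q1=[] Q2=[P2]
t=34-39: P2@Q2 runs 5, rem=0, completes. Q0=[] Q1=[] Q2=[]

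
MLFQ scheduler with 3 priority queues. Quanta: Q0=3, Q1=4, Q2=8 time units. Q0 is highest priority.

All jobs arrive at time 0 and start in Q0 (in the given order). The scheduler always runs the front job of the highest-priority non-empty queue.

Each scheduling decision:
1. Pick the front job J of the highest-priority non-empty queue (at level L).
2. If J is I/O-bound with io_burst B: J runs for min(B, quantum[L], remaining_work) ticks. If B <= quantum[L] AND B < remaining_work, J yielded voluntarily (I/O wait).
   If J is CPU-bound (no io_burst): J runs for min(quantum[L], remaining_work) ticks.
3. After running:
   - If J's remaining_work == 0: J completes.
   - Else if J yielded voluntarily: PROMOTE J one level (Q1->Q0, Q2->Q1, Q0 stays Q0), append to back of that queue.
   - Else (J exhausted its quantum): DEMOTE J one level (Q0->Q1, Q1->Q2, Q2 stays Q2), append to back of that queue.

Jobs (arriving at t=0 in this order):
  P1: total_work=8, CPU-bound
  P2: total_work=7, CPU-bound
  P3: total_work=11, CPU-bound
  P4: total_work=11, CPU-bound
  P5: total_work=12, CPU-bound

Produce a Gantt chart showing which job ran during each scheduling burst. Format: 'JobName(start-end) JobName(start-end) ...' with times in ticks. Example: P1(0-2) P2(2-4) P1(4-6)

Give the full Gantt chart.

t=0-3: P1@Q0 runs 3, rem=5, quantum used, demote→Q1. Q0=[P2,P3,P4,P5] Q1=[P1] Q2=[]
t=3-6: P2@Q0 runs 3, rem=4, quantum used, demote→Q1. Q0=[P3,P4,P5] Q1=[P1,P2] Q2=[]
t=6-9: P3@Q0 runs 3, rem=8, quantum used, demote→Q1. Q0=[P4,P5] Q1=[P1,P2,P3] Q2=[]
t=9-12: P4@Q0 runs 3, rem=8, quantum used, demote→Q1. Q0=[P5] Q1=[P1,P2,P3,P4] Q2=[]
t=12-15: P5@Q0 runs 3, rem=9, quantum used, demote→Q1. Q0=[] Q1=[P1,P2,P3,P4,P5] Q2=[]
t=15-19: P1@Q1 runs 4, rem=1, quantum used, demote→Q2. Q0=[] Q1=[P2,P3,P4,P5] Q2=[P1]
t=19-23: P2@Q1 runs 4, rem=0, completes. Q0=[] Q1=[P3,P4,P5] Q2=[P1]
t=23-27: P3@Q1 runs 4, rem=4, quantum used, demote→Q2. Q0=[] Q1=[P4,P5] Q2=[P1,P3]
t=27-31: P4@Q1 runs 4, rem=4, quantum used, demote→Q2. Q0=[] Q1=[P5] Q2=[P1,P3,P4]
t=31-35: P5@Q1 runs 4, rem=5, quantum used, demote→Q2. Q0=[] Q1=[] Q2=[P1,P3,P4,P5]
t=35-36: P1@Q2 runs 1, rem=0, completes. Q0=[] Q1=[] Q2=[P3,P4,P5]
t=36-40: P3@Q2 runs 4, rem=0, completes. Q0=[] Q1=[] Q2=[P4,P5]
t=40-44: P4@Q2 runs 4, rem=0, completes. Q0=[] Q1=[] Q2=[P5]
t=44-49: P5@Q2 runs 5, rem=0, completes. Q0=[] Q1=[] Q2=[]

Answer: P1(0-3) P2(3-6) P3(6-9) P4(9-12) P5(12-15) P1(15-19) P2(19-23) P3(23-27) P4(27-31) P5(31-35) P1(35-36) P3(36-40) P4(40-44) P5(44-49)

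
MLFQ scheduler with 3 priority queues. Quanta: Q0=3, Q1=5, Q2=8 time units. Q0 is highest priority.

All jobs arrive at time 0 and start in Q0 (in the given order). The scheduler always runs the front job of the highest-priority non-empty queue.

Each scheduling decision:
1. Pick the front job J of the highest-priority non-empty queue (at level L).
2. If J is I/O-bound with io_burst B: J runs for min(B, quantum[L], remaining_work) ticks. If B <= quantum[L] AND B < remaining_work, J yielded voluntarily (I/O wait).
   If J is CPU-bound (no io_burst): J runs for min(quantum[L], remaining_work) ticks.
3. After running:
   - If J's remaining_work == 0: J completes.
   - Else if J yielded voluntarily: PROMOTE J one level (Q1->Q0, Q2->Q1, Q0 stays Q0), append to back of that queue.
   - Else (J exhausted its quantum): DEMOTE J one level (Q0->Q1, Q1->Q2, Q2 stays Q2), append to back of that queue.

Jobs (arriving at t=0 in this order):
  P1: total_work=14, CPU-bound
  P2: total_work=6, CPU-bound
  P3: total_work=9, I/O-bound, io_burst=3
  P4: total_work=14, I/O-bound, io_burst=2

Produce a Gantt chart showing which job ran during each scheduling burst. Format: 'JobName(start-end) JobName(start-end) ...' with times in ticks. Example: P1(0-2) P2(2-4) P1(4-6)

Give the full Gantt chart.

t=0-3: P1@Q0 runs 3, rem=11, quantum used, demote→Q1. Q0=[P2,P3,P4] Q1=[P1] Q2=[]
t=3-6: P2@Q0 runs 3, rem=3, quantum used, demote→Q1. Q0=[P3,P4] Q1=[P1,P2] Q2=[]
t=6-9: P3@Q0 runs 3, rem=6, I/O yield, promote→Q0. Q0=[P4,P3] Q1=[P1,P2] Q2=[]
t=9-11: P4@Q0 runs 2, rem=12, I/O yield, promote→Q0. Q0=[P3,P4] Q1=[P1,P2] Q2=[]
t=11-14: P3@Q0 runs 3, rem=3, I/O yield, promote→Q0. Q0=[P4,P3] Q1=[P1,P2] Q2=[]
t=14-16: P4@Q0 runs 2, rem=10, I/O yield, promote→Q0. Q0=[P3,P4] Q1=[P1,P2] Q2=[]
t=16-19: P3@Q0 runs 3, rem=0, completes. Q0=[P4] Q1=[P1,P2] Q2=[]
t=19-21: P4@Q0 runs 2, rem=8, I/O yield, promote→Q0. Q0=[P4] Q1=[P1,P2] Q2=[]
t=21-23: P4@Q0 runs 2, rem=6, I/O yield, promote→Q0. Q0=[P4] Q1=[P1,P2] Q2=[]
t=23-25: P4@Q0 runs 2, rem=4, I/O yield, promote→Q0. Q0=[P4] Q1=[P1,P2] Q2=[]
t=25-27: P4@Q0 runs 2, rem=2, I/O yield, promote→Q0. Q0=[P4] Q1=[P1,P2] Q2=[]
t=27-29: P4@Q0 runs 2, rem=0, completes. Q0=[] Q1=[P1,P2] Q2=[]
t=29-34: P1@Q1 runs 5, rem=6, quantum used, demote→Q2. Q0=[] Q1=[P2] Q2=[P1]
t=34-37: P2@Q1 runs 3, rem=0, completes. Q0=[] Q1=[] Q2=[P1]
t=37-43: P1@Q2 runs 6, rem=0, completes. Q0=[] Q1=[] Q2=[]

Answer: P1(0-3) P2(3-6) P3(6-9) P4(9-11) P3(11-14) P4(14-16) P3(16-19) P4(19-21) P4(21-23) P4(23-25) P4(25-27) P4(27-29) P1(29-34) P2(34-37) P1(37-43)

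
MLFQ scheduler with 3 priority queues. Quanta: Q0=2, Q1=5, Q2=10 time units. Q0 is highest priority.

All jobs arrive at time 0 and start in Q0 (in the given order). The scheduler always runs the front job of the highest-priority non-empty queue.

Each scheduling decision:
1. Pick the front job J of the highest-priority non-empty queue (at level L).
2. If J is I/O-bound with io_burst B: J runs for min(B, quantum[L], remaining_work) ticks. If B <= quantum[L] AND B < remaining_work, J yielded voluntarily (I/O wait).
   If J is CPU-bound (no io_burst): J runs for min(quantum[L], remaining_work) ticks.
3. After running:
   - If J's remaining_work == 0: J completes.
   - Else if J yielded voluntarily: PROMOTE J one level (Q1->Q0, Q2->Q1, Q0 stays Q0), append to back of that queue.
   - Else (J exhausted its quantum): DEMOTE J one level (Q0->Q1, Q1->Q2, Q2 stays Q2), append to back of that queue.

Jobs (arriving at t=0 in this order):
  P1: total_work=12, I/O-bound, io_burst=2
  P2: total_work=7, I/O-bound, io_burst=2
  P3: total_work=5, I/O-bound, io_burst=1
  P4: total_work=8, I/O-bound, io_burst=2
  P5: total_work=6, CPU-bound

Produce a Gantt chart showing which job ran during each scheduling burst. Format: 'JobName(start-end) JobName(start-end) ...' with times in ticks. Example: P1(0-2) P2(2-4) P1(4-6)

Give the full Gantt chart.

Answer: P1(0-2) P2(2-4) P3(4-5) P4(5-7) P5(7-9) P1(9-11) P2(11-13) P3(13-14) P4(14-16) P1(16-18) P2(18-20) P3(20-21) P4(21-23) P1(23-25) P2(25-26) P3(26-27) P4(27-29) P1(29-31) P3(31-32) P1(32-34) P5(34-38)

Derivation:
t=0-2: P1@Q0 runs 2, rem=10, I/O yield, promote→Q0. Q0=[P2,P3,P4,P5,P1] Q1=[] Q2=[]
t=2-4: P2@Q0 runs 2, rem=5, I/O yield, promote→Q0. Q0=[P3,P4,P5,P1,P2] Q1=[] Q2=[]
t=4-5: P3@Q0 runs 1, rem=4, I/O yield, promote→Q0. Q0=[P4,P5,P1,P2,P3] Q1=[] Q2=[]
t=5-7: P4@Q0 runs 2, rem=6, I/O yield, promote→Q0. Q0=[P5,P1,P2,P3,P4] Q1=[] Q2=[]
t=7-9: P5@Q0 runs 2, rem=4, quantum used, demote→Q1. Q0=[P1,P2,P3,P4] Q1=[P5] Q2=[]
t=9-11: P1@Q0 runs 2, rem=8, I/O yield, promote→Q0. Q0=[P2,P3,P4,P1] Q1=[P5] Q2=[]
t=11-13: P2@Q0 runs 2, rem=3, I/O yield, promote→Q0. Q0=[P3,P4,P1,P2] Q1=[P5] Q2=[]
t=13-14: P3@Q0 runs 1, rem=3, I/O yield, promote→Q0. Q0=[P4,P1,P2,P3] Q1=[P5] Q2=[]
t=14-16: P4@Q0 runs 2, rem=4, I/O yield, promote→Q0. Q0=[P1,P2,P3,P4] Q1=[P5] Q2=[]
t=16-18: P1@Q0 runs 2, rem=6, I/O yield, promote→Q0. Q0=[P2,P3,P4,P1] Q1=[P5] Q2=[]
t=18-20: P2@Q0 runs 2, rem=1, I/O yield, promote→Q0. Q0=[P3,P4,P1,P2] Q1=[P5] Q2=[]
t=20-21: P3@Q0 runs 1, rem=2, I/O yield, promote→Q0. Q0=[P4,P1,P2,P3] Q1=[P5] Q2=[]
t=21-23: P4@Q0 runs 2, rem=2, I/O yield, promote→Q0. Q0=[P1,P2,P3,P4] Q1=[P5] Q2=[]
t=23-25: P1@Q0 runs 2, rem=4, I/O yield, promote→Q0. Q0=[P2,P3,P4,P1] Q1=[P5] Q2=[]
t=25-26: P2@Q0 runs 1, rem=0, completes. Q0=[P3,P4,P1] Q1=[P5] Q2=[]
t=26-27: P3@Q0 runs 1, rem=1, I/O yield, promote→Q0. Q0=[P4,P1,P3] Q1=[P5] Q2=[]
t=27-29: P4@Q0 runs 2, rem=0, completes. Q0=[P1,P3] Q1=[P5] Q2=[]
t=29-31: P1@Q0 runs 2, rem=2, I/O yield, promote→Q0. Q0=[P3,P1] Q1=[P5] Q2=[]
t=31-32: P3@Q0 runs 1, rem=0, completes. Q0=[P1] Q1=[P5] Q2=[]
t=32-34: P1@Q0 runs 2, rem=0, completes. Q0=[] Q1=[P5] Q2=[]
t=34-38: P5@Q1 runs 4, rem=0, completes. Q0=[] Q1=[] Q2=[]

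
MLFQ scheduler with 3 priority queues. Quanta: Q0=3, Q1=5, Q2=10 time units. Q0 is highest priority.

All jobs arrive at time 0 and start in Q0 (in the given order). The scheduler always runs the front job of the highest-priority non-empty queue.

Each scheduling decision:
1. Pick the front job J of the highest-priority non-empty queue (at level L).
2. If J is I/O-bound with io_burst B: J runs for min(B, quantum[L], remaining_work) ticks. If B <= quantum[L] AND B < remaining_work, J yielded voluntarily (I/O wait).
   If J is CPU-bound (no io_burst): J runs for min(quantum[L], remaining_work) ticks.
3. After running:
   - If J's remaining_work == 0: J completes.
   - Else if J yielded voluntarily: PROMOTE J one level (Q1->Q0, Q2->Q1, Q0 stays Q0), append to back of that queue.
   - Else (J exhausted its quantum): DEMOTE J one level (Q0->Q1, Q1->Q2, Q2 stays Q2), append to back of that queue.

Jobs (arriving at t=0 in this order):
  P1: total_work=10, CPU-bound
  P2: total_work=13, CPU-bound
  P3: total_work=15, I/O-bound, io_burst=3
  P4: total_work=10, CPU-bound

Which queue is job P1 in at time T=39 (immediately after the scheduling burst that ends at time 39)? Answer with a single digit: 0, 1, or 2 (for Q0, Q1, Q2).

Answer: 2

Derivation:
t=0-3: P1@Q0 runs 3, rem=7, quantum used, demote→Q1. Q0=[P2,P3,P4] Q1=[P1] Q2=[]
t=3-6: P2@Q0 runs 3, rem=10, quantum used, demote→Q1. Q0=[P3,P4] Q1=[P1,P2] Q2=[]
t=6-9: P3@Q0 runs 3, rem=12, I/O yield, promote→Q0. Q0=[P4,P3] Q1=[P1,P2] Q2=[]
t=9-12: P4@Q0 runs 3, rem=7, quantum used, demote→Q1. Q0=[P3] Q1=[P1,P2,P4] Q2=[]
t=12-15: P3@Q0 runs 3, rem=9, I/O yield, promote→Q0. Q0=[P3] Q1=[P1,P2,P4] Q2=[]
t=15-18: P3@Q0 runs 3, rem=6, I/O yield, promote→Q0. Q0=[P3] Q1=[P1,P2,P4] Q2=[]
t=18-21: P3@Q0 runs 3, rem=3, I/O yield, promote→Q0. Q0=[P3] Q1=[P1,P2,P4] Q2=[]
t=21-24: P3@Q0 runs 3, rem=0, completes. Q0=[] Q1=[P1,P2,P4] Q2=[]
t=24-29: P1@Q1 runs 5, rem=2, quantum used, demote→Q2. Q0=[] Q1=[P2,P4] Q2=[P1]
t=29-34: P2@Q1 runs 5, rem=5, quantum used, demote→Q2. Q0=[] Q1=[P4] Q2=[P1,P2]
t=34-39: P4@Q1 runs 5, rem=2, quantum used, demote→Q2. Q0=[] Q1=[] Q2=[P1,P2,P4]
t=39-41: P1@Q2 runs 2, rem=0, completes. Q0=[] Q1=[] Q2=[P2,P4]
t=41-46: P2@Q2 runs 5, rem=0, completes. Q0=[] Q1=[] Q2=[P4]
t=46-48: P4@Q2 runs 2, rem=0, completes. Q0=[] Q1=[] Q2=[]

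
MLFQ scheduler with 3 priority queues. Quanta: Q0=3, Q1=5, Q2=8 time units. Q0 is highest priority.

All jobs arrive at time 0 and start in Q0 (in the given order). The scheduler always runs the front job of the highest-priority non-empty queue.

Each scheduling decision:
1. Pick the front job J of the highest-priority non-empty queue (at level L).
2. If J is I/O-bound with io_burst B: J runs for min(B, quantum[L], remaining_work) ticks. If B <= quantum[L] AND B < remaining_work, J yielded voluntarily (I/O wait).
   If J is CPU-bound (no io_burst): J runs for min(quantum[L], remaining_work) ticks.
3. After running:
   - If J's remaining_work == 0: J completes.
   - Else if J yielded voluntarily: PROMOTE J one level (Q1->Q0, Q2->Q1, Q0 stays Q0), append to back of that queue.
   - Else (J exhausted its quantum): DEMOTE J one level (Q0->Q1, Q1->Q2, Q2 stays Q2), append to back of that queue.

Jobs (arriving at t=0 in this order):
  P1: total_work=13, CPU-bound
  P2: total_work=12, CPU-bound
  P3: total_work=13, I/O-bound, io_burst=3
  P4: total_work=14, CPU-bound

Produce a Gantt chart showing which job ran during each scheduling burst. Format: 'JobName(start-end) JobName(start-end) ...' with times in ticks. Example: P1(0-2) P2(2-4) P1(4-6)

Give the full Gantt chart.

Answer: P1(0-3) P2(3-6) P3(6-9) P4(9-12) P3(12-15) P3(15-18) P3(18-21) P3(21-22) P1(22-27) P2(27-32) P4(32-37) P1(37-42) P2(42-46) P4(46-52)

Derivation:
t=0-3: P1@Q0 runs 3, rem=10, quantum used, demote→Q1. Q0=[P2,P3,P4] Q1=[P1] Q2=[]
t=3-6: P2@Q0 runs 3, rem=9, quantum used, demote→Q1. Q0=[P3,P4] Q1=[P1,P2] Q2=[]
t=6-9: P3@Q0 runs 3, rem=10, I/O yield, promote→Q0. Q0=[P4,P3] Q1=[P1,P2] Q2=[]
t=9-12: P4@Q0 runs 3, rem=11, quantum used, demote→Q1. Q0=[P3] Q1=[P1,P2,P4] Q2=[]
t=12-15: P3@Q0 runs 3, rem=7, I/O yield, promote→Q0. Q0=[P3] Q1=[P1,P2,P4] Q2=[]
t=15-18: P3@Q0 runs 3, rem=4, I/O yield, promote→Q0. Q0=[P3] Q1=[P1,P2,P4] Q2=[]
t=18-21: P3@Q0 runs 3, rem=1, I/O yield, promote→Q0. Q0=[P3] Q1=[P1,P2,P4] Q2=[]
t=21-22: P3@Q0 runs 1, rem=0, completes. Q0=[] Q1=[P1,P2,P4] Q2=[]
t=22-27: P1@Q1 runs 5, rem=5, quantum used, demote→Q2. Q0=[] Q1=[P2,P4] Q2=[P1]
t=27-32: P2@Q1 runs 5, rem=4, quantum used, demote→Q2. Q0=[] Q1=[P4] Q2=[P1,P2]
t=32-37: P4@Q1 runs 5, rem=6, quantum used, demote→Q2. Q0=[] Q1=[] Q2=[P1,P2,P4]
t=37-42: P1@Q2 runs 5, rem=0, completes. Q0=[] Q1=[] Q2=[P2,P4]
t=42-46: P2@Q2 runs 4, rem=0, completes. Q0=[] Q1=[] Q2=[P4]
t=46-52: P4@Q2 runs 6, rem=0, completes. Q0=[] Q1=[] Q2=[]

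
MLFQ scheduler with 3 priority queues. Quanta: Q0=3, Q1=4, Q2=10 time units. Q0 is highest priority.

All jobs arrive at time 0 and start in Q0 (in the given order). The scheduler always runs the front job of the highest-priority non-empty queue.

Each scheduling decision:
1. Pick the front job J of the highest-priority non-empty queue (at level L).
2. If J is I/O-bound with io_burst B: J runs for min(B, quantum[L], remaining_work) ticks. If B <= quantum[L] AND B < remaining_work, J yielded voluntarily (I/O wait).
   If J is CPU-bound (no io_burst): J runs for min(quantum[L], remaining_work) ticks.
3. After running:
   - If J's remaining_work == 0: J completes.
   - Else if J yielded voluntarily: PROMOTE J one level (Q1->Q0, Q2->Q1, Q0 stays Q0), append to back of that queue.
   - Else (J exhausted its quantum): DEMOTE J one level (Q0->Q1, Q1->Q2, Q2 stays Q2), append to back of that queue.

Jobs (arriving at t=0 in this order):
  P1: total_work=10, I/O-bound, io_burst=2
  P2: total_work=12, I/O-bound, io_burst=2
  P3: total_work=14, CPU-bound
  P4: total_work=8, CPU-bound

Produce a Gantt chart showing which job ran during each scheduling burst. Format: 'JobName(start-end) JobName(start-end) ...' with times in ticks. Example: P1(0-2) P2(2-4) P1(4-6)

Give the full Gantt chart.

t=0-2: P1@Q0 runs 2, rem=8, I/O yield, promote→Q0. Q0=[P2,P3,P4,P1] Q1=[] Q2=[]
t=2-4: P2@Q0 runs 2, rem=10, I/O yield, promote→Q0. Q0=[P3,P4,P1,P2] Q1=[] Q2=[]
t=4-7: P3@Q0 runs 3, rem=11, quantum used, demote→Q1. Q0=[P4,P1,P2] Q1=[P3] Q2=[]
t=7-10: P4@Q0 runs 3, rem=5, quantum used, demote→Q1. Q0=[P1,P2] Q1=[P3,P4] Q2=[]
t=10-12: P1@Q0 runs 2, rem=6, I/O yield, promote→Q0. Q0=[P2,P1] Q1=[P3,P4] Q2=[]
t=12-14: P2@Q0 runs 2, rem=8, I/O yield, promote→Q0. Q0=[P1,P2] Q1=[P3,P4] Q2=[]
t=14-16: P1@Q0 runs 2, rem=4, I/O yield, promote→Q0. Q0=[P2,P1] Q1=[P3,P4] Q2=[]
t=16-18: P2@Q0 runs 2, rem=6, I/O yield, promote→Q0. Q0=[P1,P2] Q1=[P3,P4] Q2=[]
t=18-20: P1@Q0 runs 2, rem=2, I/O yield, promote→Q0. Q0=[P2,P1] Q1=[P3,P4] Q2=[]
t=20-22: P2@Q0 runs 2, rem=4, I/O yield, promote→Q0. Q0=[P1,P2] Q1=[P3,P4] Q2=[]
t=22-24: P1@Q0 runs 2, rem=0, completes. Q0=[P2] Q1=[P3,P4] Q2=[]
t=24-26: P2@Q0 runs 2, rem=2, I/O yield, promote→Q0. Q0=[P2] Q1=[P3,P4] Q2=[]
t=26-28: P2@Q0 runs 2, rem=0, completes. Q0=[] Q1=[P3,P4] Q2=[]
t=28-32: P3@Q1 runs 4, rem=7, quantum used, demote→Q2. Q0=[] Q1=[P4] Q2=[P3]
t=32-36: P4@Q1 runs 4, rem=1, quantum used, demote→Q2. Q0=[] Q1=[] Q2=[P3,P4]
t=36-43: P3@Q2 runs 7, rem=0, completes. Q0=[] Q1=[] Q2=[P4]
t=43-44: P4@Q2 runs 1, rem=0, completes. Q0=[] Q1=[] Q2=[]

Answer: P1(0-2) P2(2-4) P3(4-7) P4(7-10) P1(10-12) P2(12-14) P1(14-16) P2(16-18) P1(18-20) P2(20-22) P1(22-24) P2(24-26) P2(26-28) P3(28-32) P4(32-36) P3(36-43) P4(43-44)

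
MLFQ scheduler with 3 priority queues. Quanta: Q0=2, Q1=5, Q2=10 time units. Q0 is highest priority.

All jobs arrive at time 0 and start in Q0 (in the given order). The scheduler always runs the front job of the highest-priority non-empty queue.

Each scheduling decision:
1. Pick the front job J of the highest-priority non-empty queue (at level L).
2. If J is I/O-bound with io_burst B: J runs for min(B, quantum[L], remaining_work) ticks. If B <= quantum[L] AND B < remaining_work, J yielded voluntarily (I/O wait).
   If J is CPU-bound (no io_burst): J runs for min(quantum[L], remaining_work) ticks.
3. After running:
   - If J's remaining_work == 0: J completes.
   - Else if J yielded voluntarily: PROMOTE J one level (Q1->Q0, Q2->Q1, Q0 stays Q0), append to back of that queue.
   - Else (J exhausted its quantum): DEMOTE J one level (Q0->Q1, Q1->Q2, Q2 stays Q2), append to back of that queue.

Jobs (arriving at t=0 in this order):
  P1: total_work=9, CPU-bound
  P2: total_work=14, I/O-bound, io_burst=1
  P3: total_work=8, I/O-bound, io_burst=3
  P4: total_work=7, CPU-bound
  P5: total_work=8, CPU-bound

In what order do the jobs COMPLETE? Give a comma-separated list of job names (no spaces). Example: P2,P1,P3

Answer: P2,P4,P3,P1,P5

Derivation:
t=0-2: P1@Q0 runs 2, rem=7, quantum used, demote→Q1. Q0=[P2,P3,P4,P5] Q1=[P1] Q2=[]
t=2-3: P2@Q0 runs 1, rem=13, I/O yield, promote→Q0. Q0=[P3,P4,P5,P2] Q1=[P1] Q2=[]
t=3-5: P3@Q0 runs 2, rem=6, quantum used, demote→Q1. Q0=[P4,P5,P2] Q1=[P1,P3] Q2=[]
t=5-7: P4@Q0 runs 2, rem=5, quantum used, demote→Q1. Q0=[P5,P2] Q1=[P1,P3,P4] Q2=[]
t=7-9: P5@Q0 runs 2, rem=6, quantum used, demote→Q1. Q0=[P2] Q1=[P1,P3,P4,P5] Q2=[]
t=9-10: P2@Q0 runs 1, rem=12, I/O yield, promote→Q0. Q0=[P2] Q1=[P1,P3,P4,P5] Q2=[]
t=10-11: P2@Q0 runs 1, rem=11, I/O yield, promote→Q0. Q0=[P2] Q1=[P1,P3,P4,P5] Q2=[]
t=11-12: P2@Q0 runs 1, rem=10, I/O yield, promote→Q0. Q0=[P2] Q1=[P1,P3,P4,P5] Q2=[]
t=12-13: P2@Q0 runs 1, rem=9, I/O yield, promote→Q0. Q0=[P2] Q1=[P1,P3,P4,P5] Q2=[]
t=13-14: P2@Q0 runs 1, rem=8, I/O yield, promote→Q0. Q0=[P2] Q1=[P1,P3,P4,P5] Q2=[]
t=14-15: P2@Q0 runs 1, rem=7, I/O yield, promote→Q0. Q0=[P2] Q1=[P1,P3,P4,P5] Q2=[]
t=15-16: P2@Q0 runs 1, rem=6, I/O yield, promote→Q0. Q0=[P2] Q1=[P1,P3,P4,P5] Q2=[]
t=16-17: P2@Q0 runs 1, rem=5, I/O yield, promote→Q0. Q0=[P2] Q1=[P1,P3,P4,P5] Q2=[]
t=17-18: P2@Q0 runs 1, rem=4, I/O yield, promote→Q0. Q0=[P2] Q1=[P1,P3,P4,P5] Q2=[]
t=18-19: P2@Q0 runs 1, rem=3, I/O yield, promote→Q0. Q0=[P2] Q1=[P1,P3,P4,P5] Q2=[]
t=19-20: P2@Q0 runs 1, rem=2, I/O yield, promote→Q0. Q0=[P2] Q1=[P1,P3,P4,P5] Q2=[]
t=20-21: P2@Q0 runs 1, rem=1, I/O yield, promote→Q0. Q0=[P2] Q1=[P1,P3,P4,P5] Q2=[]
t=21-22: P2@Q0 runs 1, rem=0, completes. Q0=[] Q1=[P1,P3,P4,P5] Q2=[]
t=22-27: P1@Q1 runs 5, rem=2, quantum used, demote→Q2. Q0=[] Q1=[P3,P4,P5] Q2=[P1]
t=27-30: P3@Q1 runs 3, rem=3, I/O yield, promote→Q0. Q0=[P3] Q1=[P4,P5] Q2=[P1]
t=30-32: P3@Q0 runs 2, rem=1, quantum used, demote→Q1. Q0=[] Q1=[P4,P5,P3] Q2=[P1]
t=32-37: P4@Q1 runs 5, rem=0, completes. Q0=[] Q1=[P5,P3] Q2=[P1]
t=37-42: P5@Q1 runs 5, rem=1, quantum used, demote→Q2. Q0=[] Q1=[P3] Q2=[P1,P5]
t=42-43: P3@Q1 runs 1, rem=0, completes. Q0=[] Q1=[] Q2=[P1,P5]
t=43-45: P1@Q2 runs 2, rem=0, completes. Q0=[] Q1=[] Q2=[P5]
t=45-46: P5@Q2 runs 1, rem=0, completes. Q0=[] Q1=[] Q2=[]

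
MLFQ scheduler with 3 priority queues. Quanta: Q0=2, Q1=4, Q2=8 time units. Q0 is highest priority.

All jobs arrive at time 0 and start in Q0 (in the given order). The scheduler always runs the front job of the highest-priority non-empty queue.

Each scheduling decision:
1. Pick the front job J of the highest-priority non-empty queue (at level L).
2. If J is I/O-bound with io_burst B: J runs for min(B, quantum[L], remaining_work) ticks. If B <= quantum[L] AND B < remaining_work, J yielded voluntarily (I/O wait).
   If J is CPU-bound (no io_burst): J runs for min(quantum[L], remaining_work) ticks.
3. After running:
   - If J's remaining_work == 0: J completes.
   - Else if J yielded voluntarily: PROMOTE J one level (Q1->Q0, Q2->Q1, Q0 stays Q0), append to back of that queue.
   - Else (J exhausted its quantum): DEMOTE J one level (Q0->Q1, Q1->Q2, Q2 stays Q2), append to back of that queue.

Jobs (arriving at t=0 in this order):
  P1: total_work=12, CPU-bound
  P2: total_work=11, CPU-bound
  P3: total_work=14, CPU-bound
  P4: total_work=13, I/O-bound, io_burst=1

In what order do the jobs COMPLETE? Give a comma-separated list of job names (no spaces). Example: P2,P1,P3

Answer: P4,P1,P2,P3

Derivation:
t=0-2: P1@Q0 runs 2, rem=10, quantum used, demote→Q1. Q0=[P2,P3,P4] Q1=[P1] Q2=[]
t=2-4: P2@Q0 runs 2, rem=9, quantum used, demote→Q1. Q0=[P3,P4] Q1=[P1,P2] Q2=[]
t=4-6: P3@Q0 runs 2, rem=12, quantum used, demote→Q1. Q0=[P4] Q1=[P1,P2,P3] Q2=[]
t=6-7: P4@Q0 runs 1, rem=12, I/O yield, promote→Q0. Q0=[P4] Q1=[P1,P2,P3] Q2=[]
t=7-8: P4@Q0 runs 1, rem=11, I/O yield, promote→Q0. Q0=[P4] Q1=[P1,P2,P3] Q2=[]
t=8-9: P4@Q0 runs 1, rem=10, I/O yield, promote→Q0. Q0=[P4] Q1=[P1,P2,P3] Q2=[]
t=9-10: P4@Q0 runs 1, rem=9, I/O yield, promote→Q0. Q0=[P4] Q1=[P1,P2,P3] Q2=[]
t=10-11: P4@Q0 runs 1, rem=8, I/O yield, promote→Q0. Q0=[P4] Q1=[P1,P2,P3] Q2=[]
t=11-12: P4@Q0 runs 1, rem=7, I/O yield, promote→Q0. Q0=[P4] Q1=[P1,P2,P3] Q2=[]
t=12-13: P4@Q0 runs 1, rem=6, I/O yield, promote→Q0. Q0=[P4] Q1=[P1,P2,P3] Q2=[]
t=13-14: P4@Q0 runs 1, rem=5, I/O yield, promote→Q0. Q0=[P4] Q1=[P1,P2,P3] Q2=[]
t=14-15: P4@Q0 runs 1, rem=4, I/O yield, promote→Q0. Q0=[P4] Q1=[P1,P2,P3] Q2=[]
t=15-16: P4@Q0 runs 1, rem=3, I/O yield, promote→Q0. Q0=[P4] Q1=[P1,P2,P3] Q2=[]
t=16-17: P4@Q0 runs 1, rem=2, I/O yield, promote→Q0. Q0=[P4] Q1=[P1,P2,P3] Q2=[]
t=17-18: P4@Q0 runs 1, rem=1, I/O yield, promote→Q0. Q0=[P4] Q1=[P1,P2,P3] Q2=[]
t=18-19: P4@Q0 runs 1, rem=0, completes. Q0=[] Q1=[P1,P2,P3] Q2=[]
t=19-23: P1@Q1 runs 4, rem=6, quantum used, demote→Q2. Q0=[] Q1=[P2,P3] Q2=[P1]
t=23-27: P2@Q1 runs 4, rem=5, quantum used, demote→Q2. Q0=[] Q1=[P3] Q2=[P1,P2]
t=27-31: P3@Q1 runs 4, rem=8, quantum used, demote→Q2. Q0=[] Q1=[] Q2=[P1,P2,P3]
t=31-37: P1@Q2 runs 6, rem=0, completes. Q0=[] Q1=[] Q2=[P2,P3]
t=37-42: P2@Q2 runs 5, rem=0, completes. Q0=[] Q1=[] Q2=[P3]
t=42-50: P3@Q2 runs 8, rem=0, completes. Q0=[] Q1=[] Q2=[]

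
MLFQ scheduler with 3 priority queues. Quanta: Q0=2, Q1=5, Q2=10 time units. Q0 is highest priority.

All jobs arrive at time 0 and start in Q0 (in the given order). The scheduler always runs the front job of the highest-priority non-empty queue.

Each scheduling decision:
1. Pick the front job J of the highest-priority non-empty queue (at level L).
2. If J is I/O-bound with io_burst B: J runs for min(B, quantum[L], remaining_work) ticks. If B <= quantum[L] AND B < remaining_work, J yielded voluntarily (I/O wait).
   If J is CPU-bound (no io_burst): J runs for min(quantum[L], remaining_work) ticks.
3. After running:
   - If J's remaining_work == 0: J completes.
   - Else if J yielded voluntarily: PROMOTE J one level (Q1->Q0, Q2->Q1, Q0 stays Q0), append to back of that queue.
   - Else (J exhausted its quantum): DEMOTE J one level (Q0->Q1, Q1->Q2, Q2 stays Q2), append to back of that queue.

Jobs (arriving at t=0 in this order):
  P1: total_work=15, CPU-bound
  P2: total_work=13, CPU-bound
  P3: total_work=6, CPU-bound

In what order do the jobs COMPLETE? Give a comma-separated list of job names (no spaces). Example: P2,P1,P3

t=0-2: P1@Q0 runs 2, rem=13, quantum used, demote→Q1. Q0=[P2,P3] Q1=[P1] Q2=[]
t=2-4: P2@Q0 runs 2, rem=11, quantum used, demote→Q1. Q0=[P3] Q1=[P1,P2] Q2=[]
t=4-6: P3@Q0 runs 2, rem=4, quantum used, demote→Q1. Q0=[] Q1=[P1,P2,P3] Q2=[]
t=6-11: P1@Q1 runs 5, rem=8, quantum used, demote→Q2. Q0=[] Q1=[P2,P3] Q2=[P1]
t=11-16: P2@Q1 runs 5, rem=6, quantum used, demote→Q2. Q0=[] Q1=[P3] Q2=[P1,P2]
t=16-20: P3@Q1 runs 4, rem=0, completes. Q0=[] Q1=[] Q2=[P1,P2]
t=20-28: P1@Q2 runs 8, rem=0, completes. Q0=[] Q1=[] Q2=[P2]
t=28-34: P2@Q2 runs 6, rem=0, completes. Q0=[] Q1=[] Q2=[]

Answer: P3,P1,P2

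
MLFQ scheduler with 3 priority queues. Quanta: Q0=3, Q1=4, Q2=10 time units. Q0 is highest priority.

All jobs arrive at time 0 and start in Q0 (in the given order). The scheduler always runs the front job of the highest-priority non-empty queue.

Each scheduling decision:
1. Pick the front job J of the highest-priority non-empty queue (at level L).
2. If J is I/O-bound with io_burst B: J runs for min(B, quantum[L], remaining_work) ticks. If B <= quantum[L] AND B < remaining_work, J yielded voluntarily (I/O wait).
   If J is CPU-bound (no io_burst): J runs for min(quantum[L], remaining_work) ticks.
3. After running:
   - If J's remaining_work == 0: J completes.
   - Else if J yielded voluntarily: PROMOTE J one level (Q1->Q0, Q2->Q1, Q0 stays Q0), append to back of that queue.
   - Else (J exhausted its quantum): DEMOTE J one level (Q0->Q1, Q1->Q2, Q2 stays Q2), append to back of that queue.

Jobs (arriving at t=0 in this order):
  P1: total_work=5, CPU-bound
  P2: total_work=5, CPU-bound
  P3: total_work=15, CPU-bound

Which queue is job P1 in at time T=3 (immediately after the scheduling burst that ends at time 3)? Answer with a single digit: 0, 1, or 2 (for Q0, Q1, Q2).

t=0-3: P1@Q0 runs 3, rem=2, quantum used, demote→Q1. Q0=[P2,P3] Q1=[P1] Q2=[]
t=3-6: P2@Q0 runs 3, rem=2, quantum used, demote→Q1. Q0=[P3] Q1=[P1,P2] Q2=[]
t=6-9: P3@Q0 runs 3, rem=12, quantum used, demote→Q1. Q0=[] Q1=[P1,P2,P3] Q2=[]
t=9-11: P1@Q1 runs 2, rem=0, completes. Q0=[] Q1=[P2,P3] Q2=[]
t=11-13: P2@Q1 runs 2, rem=0, completes. Q0=[] Q1=[P3] Q2=[]
t=13-17: P3@Q1 runs 4, rem=8, quantum used, demote→Q2. Q0=[] Q1=[] Q2=[P3]
t=17-25: P3@Q2 runs 8, rem=0, completes. Q0=[] Q1=[] Q2=[]

Answer: 1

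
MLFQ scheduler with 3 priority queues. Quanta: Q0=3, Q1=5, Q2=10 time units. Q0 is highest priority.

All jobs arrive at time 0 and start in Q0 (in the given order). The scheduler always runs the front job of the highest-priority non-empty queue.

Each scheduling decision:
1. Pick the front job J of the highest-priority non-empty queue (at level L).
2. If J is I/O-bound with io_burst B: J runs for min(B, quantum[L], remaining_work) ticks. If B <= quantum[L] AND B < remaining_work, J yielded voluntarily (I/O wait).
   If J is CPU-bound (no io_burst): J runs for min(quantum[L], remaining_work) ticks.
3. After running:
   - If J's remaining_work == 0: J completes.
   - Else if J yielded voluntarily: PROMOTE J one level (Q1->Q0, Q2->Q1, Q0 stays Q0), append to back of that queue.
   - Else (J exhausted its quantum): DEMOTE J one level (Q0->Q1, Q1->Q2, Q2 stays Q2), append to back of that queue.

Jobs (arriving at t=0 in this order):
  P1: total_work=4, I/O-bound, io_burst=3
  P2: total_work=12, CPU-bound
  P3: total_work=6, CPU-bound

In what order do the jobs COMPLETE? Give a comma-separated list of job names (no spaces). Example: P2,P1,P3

Answer: P1,P3,P2

Derivation:
t=0-3: P1@Q0 runs 3, rem=1, I/O yield, promote→Q0. Q0=[P2,P3,P1] Q1=[] Q2=[]
t=3-6: P2@Q0 runs 3, rem=9, quantum used, demote→Q1. Q0=[P3,P1] Q1=[P2] Q2=[]
t=6-9: P3@Q0 runs 3, rem=3, quantum used, demote→Q1. Q0=[P1] Q1=[P2,P3] Q2=[]
t=9-10: P1@Q0 runs 1, rem=0, completes. Q0=[] Q1=[P2,P3] Q2=[]
t=10-15: P2@Q1 runs 5, rem=4, quantum used, demote→Q2. Q0=[] Q1=[P3] Q2=[P2]
t=15-18: P3@Q1 runs 3, rem=0, completes. Q0=[] Q1=[] Q2=[P2]
t=18-22: P2@Q2 runs 4, rem=0, completes. Q0=[] Q1=[] Q2=[]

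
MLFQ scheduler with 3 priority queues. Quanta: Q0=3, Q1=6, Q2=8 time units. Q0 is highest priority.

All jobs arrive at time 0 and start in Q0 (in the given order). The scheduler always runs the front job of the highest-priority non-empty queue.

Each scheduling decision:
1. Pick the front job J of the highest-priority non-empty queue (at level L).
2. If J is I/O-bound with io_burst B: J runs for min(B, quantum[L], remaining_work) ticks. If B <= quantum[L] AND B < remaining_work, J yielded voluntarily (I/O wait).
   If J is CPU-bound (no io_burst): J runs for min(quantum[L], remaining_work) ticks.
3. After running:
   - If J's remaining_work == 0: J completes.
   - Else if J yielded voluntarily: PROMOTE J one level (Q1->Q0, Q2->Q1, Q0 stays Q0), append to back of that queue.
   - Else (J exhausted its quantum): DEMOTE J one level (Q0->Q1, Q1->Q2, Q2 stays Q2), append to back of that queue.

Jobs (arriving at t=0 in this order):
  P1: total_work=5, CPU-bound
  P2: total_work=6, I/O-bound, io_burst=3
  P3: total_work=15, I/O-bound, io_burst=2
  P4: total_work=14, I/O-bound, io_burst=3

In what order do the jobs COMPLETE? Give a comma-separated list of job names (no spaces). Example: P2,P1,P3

Answer: P2,P4,P3,P1

Derivation:
t=0-3: P1@Q0 runs 3, rem=2, quantum used, demote→Q1. Q0=[P2,P3,P4] Q1=[P1] Q2=[]
t=3-6: P2@Q0 runs 3, rem=3, I/O yield, promote→Q0. Q0=[P3,P4,P2] Q1=[P1] Q2=[]
t=6-8: P3@Q0 runs 2, rem=13, I/O yield, promote→Q0. Q0=[P4,P2,P3] Q1=[P1] Q2=[]
t=8-11: P4@Q0 runs 3, rem=11, I/O yield, promote→Q0. Q0=[P2,P3,P4] Q1=[P1] Q2=[]
t=11-14: P2@Q0 runs 3, rem=0, completes. Q0=[P3,P4] Q1=[P1] Q2=[]
t=14-16: P3@Q0 runs 2, rem=11, I/O yield, promote→Q0. Q0=[P4,P3] Q1=[P1] Q2=[]
t=16-19: P4@Q0 runs 3, rem=8, I/O yield, promote→Q0. Q0=[P3,P4] Q1=[P1] Q2=[]
t=19-21: P3@Q0 runs 2, rem=9, I/O yield, promote→Q0. Q0=[P4,P3] Q1=[P1] Q2=[]
t=21-24: P4@Q0 runs 3, rem=5, I/O yield, promote→Q0. Q0=[P3,P4] Q1=[P1] Q2=[]
t=24-26: P3@Q0 runs 2, rem=7, I/O yield, promote→Q0. Q0=[P4,P3] Q1=[P1] Q2=[]
t=26-29: P4@Q0 runs 3, rem=2, I/O yield, promote→Q0. Q0=[P3,P4] Q1=[P1] Q2=[]
t=29-31: P3@Q0 runs 2, rem=5, I/O yield, promote→Q0. Q0=[P4,P3] Q1=[P1] Q2=[]
t=31-33: P4@Q0 runs 2, rem=0, completes. Q0=[P3] Q1=[P1] Q2=[]
t=33-35: P3@Q0 runs 2, rem=3, I/O yield, promote→Q0. Q0=[P3] Q1=[P1] Q2=[]
t=35-37: P3@Q0 runs 2, rem=1, I/O yield, promote→Q0. Q0=[P3] Q1=[P1] Q2=[]
t=37-38: P3@Q0 runs 1, rem=0, completes. Q0=[] Q1=[P1] Q2=[]
t=38-40: P1@Q1 runs 2, rem=0, completes. Q0=[] Q1=[] Q2=[]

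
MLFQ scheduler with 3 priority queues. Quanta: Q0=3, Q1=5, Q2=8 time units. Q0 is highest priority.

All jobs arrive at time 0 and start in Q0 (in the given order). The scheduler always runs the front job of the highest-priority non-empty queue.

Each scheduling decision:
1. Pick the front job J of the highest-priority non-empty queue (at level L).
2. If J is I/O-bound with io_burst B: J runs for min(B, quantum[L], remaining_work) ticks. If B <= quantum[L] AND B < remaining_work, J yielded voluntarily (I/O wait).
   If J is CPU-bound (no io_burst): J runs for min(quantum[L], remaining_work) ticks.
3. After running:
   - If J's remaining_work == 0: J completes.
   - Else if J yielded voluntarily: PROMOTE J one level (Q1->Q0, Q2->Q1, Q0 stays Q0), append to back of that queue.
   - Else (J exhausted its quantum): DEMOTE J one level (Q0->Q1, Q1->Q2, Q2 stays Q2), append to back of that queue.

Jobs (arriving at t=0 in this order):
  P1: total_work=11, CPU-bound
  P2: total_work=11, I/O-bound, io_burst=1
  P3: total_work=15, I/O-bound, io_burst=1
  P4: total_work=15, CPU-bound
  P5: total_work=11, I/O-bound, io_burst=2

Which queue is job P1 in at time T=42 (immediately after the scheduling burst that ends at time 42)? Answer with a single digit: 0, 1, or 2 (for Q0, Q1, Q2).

t=0-3: P1@Q0 runs 3, rem=8, quantum used, demote→Q1. Q0=[P2,P3,P4,P5] Q1=[P1] Q2=[]
t=3-4: P2@Q0 runs 1, rem=10, I/O yield, promote→Q0. Q0=[P3,P4,P5,P2] Q1=[P1] Q2=[]
t=4-5: P3@Q0 runs 1, rem=14, I/O yield, promote→Q0. Q0=[P4,P5,P2,P3] Q1=[P1] Q2=[]
t=5-8: P4@Q0 runs 3, rem=12, quantum used, demote→Q1. Q0=[P5,P2,P3] Q1=[P1,P4] Q2=[]
t=8-10: P5@Q0 runs 2, rem=9, I/O yield, promote→Q0. Q0=[P2,P3,P5] Q1=[P1,P4] Q2=[]
t=10-11: P2@Q0 runs 1, rem=9, I/O yield, promote→Q0. Q0=[P3,P5,P2] Q1=[P1,P4] Q2=[]
t=11-12: P3@Q0 runs 1, rem=13, I/O yield, promote→Q0. Q0=[P5,P2,P3] Q1=[P1,P4] Q2=[]
t=12-14: P5@Q0 runs 2, rem=7, I/O yield, promote→Q0. Q0=[P2,P3,P5] Q1=[P1,P4] Q2=[]
t=14-15: P2@Q0 runs 1, rem=8, I/O yield, promote→Q0. Q0=[P3,P5,P2] Q1=[P1,P4] Q2=[]
t=15-16: P3@Q0 runs 1, rem=12, I/O yield, promote→Q0. Q0=[P5,P2,P3] Q1=[P1,P4] Q2=[]
t=16-18: P5@Q0 runs 2, rem=5, I/O yield, promote→Q0. Q0=[P2,P3,P5] Q1=[P1,P4] Q2=[]
t=18-19: P2@Q0 runs 1, rem=7, I/O yield, promote→Q0. Q0=[P3,P5,P2] Q1=[P1,P4] Q2=[]
t=19-20: P3@Q0 runs 1, rem=11, I/O yield, promote→Q0. Q0=[P5,P2,P3] Q1=[P1,P4] Q2=[]
t=20-22: P5@Q0 runs 2, rem=3, I/O yield, promote→Q0. Q0=[P2,P3,P5] Q1=[P1,P4] Q2=[]
t=22-23: P2@Q0 runs 1, rem=6, I/O yield, promote→Q0. Q0=[P3,P5,P2] Q1=[P1,P4] Q2=[]
t=23-24: P3@Q0 runs 1, rem=10, I/O yield, promote→Q0. Q0=[P5,P2,P3] Q1=[P1,P4] Q2=[]
t=24-26: P5@Q0 runs 2, rem=1, I/O yield, promote→Q0. Q0=[P2,P3,P5] Q1=[P1,P4] Q2=[]
t=26-27: P2@Q0 runs 1, rem=5, I/O yield, promote→Q0. Q0=[P3,P5,P2] Q1=[P1,P4] Q2=[]
t=27-28: P3@Q0 runs 1, rem=9, I/O yield, promote→Q0. Q0=[P5,P2,P3] Q1=[P1,P4] Q2=[]
t=28-29: P5@Q0 runs 1, rem=0, completes. Q0=[P2,P3] Q1=[P1,P4] Q2=[]
t=29-30: P2@Q0 runs 1, rem=4, I/O yield, promote→Q0. Q0=[P3,P2] Q1=[P1,P4] Q2=[]
t=30-31: P3@Q0 runs 1, rem=8, I/O yield, promote→Q0. Q0=[P2,P3] Q1=[P1,P4] Q2=[]
t=31-32: P2@Q0 runs 1, rem=3, I/O yield, promote→Q0. Q0=[P3,P2] Q1=[P1,P4] Q2=[]
t=32-33: P3@Q0 runs 1, rem=7, I/O yield, promote→Q0. Q0=[P2,P3] Q1=[P1,P4] Q2=[]
t=33-34: P2@Q0 runs 1, rem=2, I/O yield, promote→Q0. Q0=[P3,P2] Q1=[P1,P4] Q2=[]
t=34-35: P3@Q0 runs 1, rem=6, I/O yield, promote→Q0. Q0=[P2,P3] Q1=[P1,P4] Q2=[]
t=35-36: P2@Q0 runs 1, rem=1, I/O yield, promote→Q0. Q0=[P3,P2] Q1=[P1,P4] Q2=[]
t=36-37: P3@Q0 runs 1, rem=5, I/O yield, promote→Q0. Q0=[P2,P3] Q1=[P1,P4] Q2=[]
t=37-38: P2@Q0 runs 1, rem=0, completes. Q0=[P3] Q1=[P1,P4] Q2=[]
t=38-39: P3@Q0 runs 1, rem=4, I/O yield, promote→Q0. Q0=[P3] Q1=[P1,P4] Q2=[]
t=39-40: P3@Q0 runs 1, rem=3, I/O yield, promote→Q0. Q0=[P3] Q1=[P1,P4] Q2=[]
t=40-41: P3@Q0 runs 1, rem=2, I/O yield, promote→Q0. Q0=[P3] Q1=[P1,P4] Q2=[]
t=41-42: P3@Q0 runs 1, rem=1, I/O yield, promote→Q0. Q0=[P3] Q1=[P1,P4] Q2=[]
t=42-43: P3@Q0 runs 1, rem=0, completes. Q0=[] Q1=[P1,P4] Q2=[]
t=43-48: P1@Q1 runs 5, rem=3, quantum used, demote→Q2. Q0=[] Q1=[P4] Q2=[P1]
t=48-53: P4@Q1 runs 5, rem=7, quantum used, demote→Q2. Q0=[] Q1=[] Q2=[P1,P4]
t=53-56: P1@Q2 runs 3, rem=0, completes. Q0=[] Q1=[] Q2=[P4]
t=56-63: P4@Q2 runs 7, rem=0, completes. Q0=[] Q1=[] Q2=[]

Answer: 1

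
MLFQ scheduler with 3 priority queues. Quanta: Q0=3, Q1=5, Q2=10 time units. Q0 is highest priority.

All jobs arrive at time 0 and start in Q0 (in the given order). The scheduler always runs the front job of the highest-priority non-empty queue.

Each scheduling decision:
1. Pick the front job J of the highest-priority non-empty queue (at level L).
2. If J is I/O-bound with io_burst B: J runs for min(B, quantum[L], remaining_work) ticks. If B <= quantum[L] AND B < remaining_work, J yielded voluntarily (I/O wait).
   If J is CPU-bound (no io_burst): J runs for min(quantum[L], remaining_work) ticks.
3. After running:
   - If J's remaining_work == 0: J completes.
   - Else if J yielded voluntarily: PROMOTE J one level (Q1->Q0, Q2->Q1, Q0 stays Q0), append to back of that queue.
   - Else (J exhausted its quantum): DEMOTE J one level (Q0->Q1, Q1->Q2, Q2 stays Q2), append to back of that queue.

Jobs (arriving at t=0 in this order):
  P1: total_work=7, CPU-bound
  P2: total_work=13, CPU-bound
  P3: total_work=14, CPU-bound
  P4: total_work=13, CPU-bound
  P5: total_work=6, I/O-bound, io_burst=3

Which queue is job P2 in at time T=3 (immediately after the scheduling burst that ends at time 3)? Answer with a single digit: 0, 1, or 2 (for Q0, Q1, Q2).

Answer: 0

Derivation:
t=0-3: P1@Q0 runs 3, rem=4, quantum used, demote→Q1. Q0=[P2,P3,P4,P5] Q1=[P1] Q2=[]
t=3-6: P2@Q0 runs 3, rem=10, quantum used, demote→Q1. Q0=[P3,P4,P5] Q1=[P1,P2] Q2=[]
t=6-9: P3@Q0 runs 3, rem=11, quantum used, demote→Q1. Q0=[P4,P5] Q1=[P1,P2,P3] Q2=[]
t=9-12: P4@Q0 runs 3, rem=10, quantum used, demote→Q1. Q0=[P5] Q1=[P1,P2,P3,P4] Q2=[]
t=12-15: P5@Q0 runs 3, rem=3, I/O yield, promote→Q0. Q0=[P5] Q1=[P1,P2,P3,P4] Q2=[]
t=15-18: P5@Q0 runs 3, rem=0, completes. Q0=[] Q1=[P1,P2,P3,P4] Q2=[]
t=18-22: P1@Q1 runs 4, rem=0, completes. Q0=[] Q1=[P2,P3,P4] Q2=[]
t=22-27: P2@Q1 runs 5, rem=5, quantum used, demote→Q2. Q0=[] Q1=[P3,P4] Q2=[P2]
t=27-32: P3@Q1 runs 5, rem=6, quantum used, demote→Q2. Q0=[] Q1=[P4] Q2=[P2,P3]
t=32-37: P4@Q1 runs 5, rem=5, quantum used, demote→Q2. Q0=[] Q1=[] Q2=[P2,P3,P4]
t=37-42: P2@Q2 runs 5, rem=0, completes. Q0=[] Q1=[] Q2=[P3,P4]
t=42-48: P3@Q2 runs 6, rem=0, completes. Q0=[] Q1=[] Q2=[P4]
t=48-53: P4@Q2 runs 5, rem=0, completes. Q0=[] Q1=[] Q2=[]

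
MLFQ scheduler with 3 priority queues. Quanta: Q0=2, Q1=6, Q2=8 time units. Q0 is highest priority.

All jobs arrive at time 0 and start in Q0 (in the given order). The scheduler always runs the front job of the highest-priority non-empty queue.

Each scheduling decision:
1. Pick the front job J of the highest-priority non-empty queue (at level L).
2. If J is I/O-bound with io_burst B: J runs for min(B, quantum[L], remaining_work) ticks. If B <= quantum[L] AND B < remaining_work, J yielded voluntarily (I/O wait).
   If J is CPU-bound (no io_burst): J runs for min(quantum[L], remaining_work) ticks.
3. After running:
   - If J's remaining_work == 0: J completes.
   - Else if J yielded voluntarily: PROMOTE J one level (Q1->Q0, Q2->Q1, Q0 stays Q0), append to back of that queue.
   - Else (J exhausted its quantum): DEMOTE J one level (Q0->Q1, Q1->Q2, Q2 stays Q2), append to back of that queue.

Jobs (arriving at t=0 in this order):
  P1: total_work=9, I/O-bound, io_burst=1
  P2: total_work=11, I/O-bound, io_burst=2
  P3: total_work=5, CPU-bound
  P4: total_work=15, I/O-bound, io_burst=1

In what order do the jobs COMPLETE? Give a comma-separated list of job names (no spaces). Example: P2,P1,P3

Answer: P2,P1,P4,P3

Derivation:
t=0-1: P1@Q0 runs 1, rem=8, I/O yield, promote→Q0. Q0=[P2,P3,P4,P1] Q1=[] Q2=[]
t=1-3: P2@Q0 runs 2, rem=9, I/O yield, promote→Q0. Q0=[P3,P4,P1,P2] Q1=[] Q2=[]
t=3-5: P3@Q0 runs 2, rem=3, quantum used, demote→Q1. Q0=[P4,P1,P2] Q1=[P3] Q2=[]
t=5-6: P4@Q0 runs 1, rem=14, I/O yield, promote→Q0. Q0=[P1,P2,P4] Q1=[P3] Q2=[]
t=6-7: P1@Q0 runs 1, rem=7, I/O yield, promote→Q0. Q0=[P2,P4,P1] Q1=[P3] Q2=[]
t=7-9: P2@Q0 runs 2, rem=7, I/O yield, promote→Q0. Q0=[P4,P1,P2] Q1=[P3] Q2=[]
t=9-10: P4@Q0 runs 1, rem=13, I/O yield, promote→Q0. Q0=[P1,P2,P4] Q1=[P3] Q2=[]
t=10-11: P1@Q0 runs 1, rem=6, I/O yield, promote→Q0. Q0=[P2,P4,P1] Q1=[P3] Q2=[]
t=11-13: P2@Q0 runs 2, rem=5, I/O yield, promote→Q0. Q0=[P4,P1,P2] Q1=[P3] Q2=[]
t=13-14: P4@Q0 runs 1, rem=12, I/O yield, promote→Q0. Q0=[P1,P2,P4] Q1=[P3] Q2=[]
t=14-15: P1@Q0 runs 1, rem=5, I/O yield, promote→Q0. Q0=[P2,P4,P1] Q1=[P3] Q2=[]
t=15-17: P2@Q0 runs 2, rem=3, I/O yield, promote→Q0. Q0=[P4,P1,P2] Q1=[P3] Q2=[]
t=17-18: P4@Q0 runs 1, rem=11, I/O yield, promote→Q0. Q0=[P1,P2,P4] Q1=[P3] Q2=[]
t=18-19: P1@Q0 runs 1, rem=4, I/O yield, promote→Q0. Q0=[P2,P4,P1] Q1=[P3] Q2=[]
t=19-21: P2@Q0 runs 2, rem=1, I/O yield, promote→Q0. Q0=[P4,P1,P2] Q1=[P3] Q2=[]
t=21-22: P4@Q0 runs 1, rem=10, I/O yield, promote→Q0. Q0=[P1,P2,P4] Q1=[P3] Q2=[]
t=22-23: P1@Q0 runs 1, rem=3, I/O yield, promote→Q0. Q0=[P2,P4,P1] Q1=[P3] Q2=[]
t=23-24: P2@Q0 runs 1, rem=0, completes. Q0=[P4,P1] Q1=[P3] Q2=[]
t=24-25: P4@Q0 runs 1, rem=9, I/O yield, promote→Q0. Q0=[P1,P4] Q1=[P3] Q2=[]
t=25-26: P1@Q0 runs 1, rem=2, I/O yield, promote→Q0. Q0=[P4,P1] Q1=[P3] Q2=[]
t=26-27: P4@Q0 runs 1, rem=8, I/O yield, promote→Q0. Q0=[P1,P4] Q1=[P3] Q2=[]
t=27-28: P1@Q0 runs 1, rem=1, I/O yield, promote→Q0. Q0=[P4,P1] Q1=[P3] Q2=[]
t=28-29: P4@Q0 runs 1, rem=7, I/O yield, promote→Q0. Q0=[P1,P4] Q1=[P3] Q2=[]
t=29-30: P1@Q0 runs 1, rem=0, completes. Q0=[P4] Q1=[P3] Q2=[]
t=30-31: P4@Q0 runs 1, rem=6, I/O yield, promote→Q0. Q0=[P4] Q1=[P3] Q2=[]
t=31-32: P4@Q0 runs 1, rem=5, I/O yield, promote→Q0. Q0=[P4] Q1=[P3] Q2=[]
t=32-33: P4@Q0 runs 1, rem=4, I/O yield, promote→Q0. Q0=[P4] Q1=[P3] Q2=[]
t=33-34: P4@Q0 runs 1, rem=3, I/O yield, promote→Q0. Q0=[P4] Q1=[P3] Q2=[]
t=34-35: P4@Q0 runs 1, rem=2, I/O yield, promote→Q0. Q0=[P4] Q1=[P3] Q2=[]
t=35-36: P4@Q0 runs 1, rem=1, I/O yield, promote→Q0. Q0=[P4] Q1=[P3] Q2=[]
t=36-37: P4@Q0 runs 1, rem=0, completes. Q0=[] Q1=[P3] Q2=[]
t=37-40: P3@Q1 runs 3, rem=0, completes. Q0=[] Q1=[] Q2=[]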